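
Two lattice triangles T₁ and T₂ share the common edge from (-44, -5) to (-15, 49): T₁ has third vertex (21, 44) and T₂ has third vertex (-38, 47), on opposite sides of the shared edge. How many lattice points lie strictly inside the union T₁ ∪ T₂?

The union is the simple quadrilateral with vertices (-44, -5), (21, 44), (-15, 49), (-38, 47) in order.
By the shoelace formula, twice the signed area is |[(-44)·44 − 21·(-5)] + [21·49 − (-15)·44] + [(-15)·47 − (-38)·49] + [(-38)·(-5) − (-44)·47]| = 3273, so the area is 3273/2.
Along each edge there are gcd(|Δx|,|Δy|)+1 lattice points, so counting each shared vertex once the boundary has gcd(65,49) + gcd(36,5) + gcd(23,2) + gcd(6,52) = 1+1+1+2 = 5.
By Pick's theorem I = A − B/2 + 1 = 3273/2 − 5/2 + 1 = 1635.

1635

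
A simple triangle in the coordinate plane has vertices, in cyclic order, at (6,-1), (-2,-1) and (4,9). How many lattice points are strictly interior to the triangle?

35

Using the shoelace formula, 2A = |[6·(-1) − (-2)·(-1)] + [(-2)·9 − 4·(-1)] + [4·(-1) − 6·9]| = 80, so the area is 40.
The number of boundary lattice points is Σ gcd(|Δx|,|Δy|) = gcd(8,0) + gcd(6,10) + gcd(2,10) = 8+2+2 = 12.
By Pick's theorem A = I + B/2 − 1, so I = 40 − 12/2 + 1 = 35.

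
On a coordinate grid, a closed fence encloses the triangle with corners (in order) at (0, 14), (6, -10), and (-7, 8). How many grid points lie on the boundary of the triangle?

8

Along each edge there are gcd(|Δx|,|Δy|)+1 lattice points, so counting each shared vertex once the boundary has gcd(6,24) + gcd(13,18) + gcd(7,6) = 6+1+1 = 8.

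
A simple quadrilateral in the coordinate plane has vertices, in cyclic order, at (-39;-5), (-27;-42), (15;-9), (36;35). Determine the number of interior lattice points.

2201

By the shoelace formula, twice the signed area is |[(-39)·(-42) − (-27)·(-5)] + [(-27)·(-9) − 15·(-42)] + [15·35 − 36·(-9)] + [36·(-5) − (-39)·35]| = 4410, so the area is 2205.
Summing gcd(|Δx|,|Δy|) over the edges gives the boundary count: gcd(12,37) + gcd(42,33) + gcd(21,44) + gcd(75,40) = 1+3+1+5 = 10.
Pick's theorem gives I = A − B/2 + 1 = 2205 − 10/2 + 1 = 2201.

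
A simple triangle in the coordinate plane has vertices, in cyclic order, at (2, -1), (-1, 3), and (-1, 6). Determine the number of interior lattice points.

3

By the shoelace formula, twice the signed area is |[2·3 − (-1)·(-1)] + [(-1)·6 − (-1)·3] + [(-1)·(-1) − 2·6]| = 9, so the area is 4.5.
The number of boundary lattice points is Σ gcd(|Δx|,|Δy|) = gcd(3,4) + gcd(0,3) + gcd(3,7) = 1+3+1 = 5.
Pick's theorem gives I = A − B/2 + 1 = 4.5 − 5/2 + 1 = 3.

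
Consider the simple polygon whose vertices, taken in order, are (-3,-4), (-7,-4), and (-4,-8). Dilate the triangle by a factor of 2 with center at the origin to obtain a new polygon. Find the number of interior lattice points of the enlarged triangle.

The shoelace formula gives twice the area as |[(-3)·(-4) − (-7)·(-4)] + [(-7)·(-8) − (-4)·(-4)] + [(-4)·(-4) − (-3)·(-8)]| = 16, so the area is 8.
Along each edge there are gcd(|Δx|,|Δy|)+1 lattice points, so counting each shared vertex once the boundary has gcd(4,0) + gcd(3,4) + gcd(1,4) = 4+1+1 = 6.
Scaling by 2 multiplies the area by 2² = 4 (so the new area is 32) and multiplies the boundary lattice-point count by 2, giving 12.
By Pick's theorem, the interior count of the dilated polygon is 32 − 12/2 + 1 = 27.

27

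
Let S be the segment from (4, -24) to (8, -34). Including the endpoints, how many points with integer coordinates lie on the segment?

3

The number of lattice points on a segment between lattice points is gcd(|Δx|,|Δy|) + 1 = gcd(4,10) + 1 = 2 + 1 = 3.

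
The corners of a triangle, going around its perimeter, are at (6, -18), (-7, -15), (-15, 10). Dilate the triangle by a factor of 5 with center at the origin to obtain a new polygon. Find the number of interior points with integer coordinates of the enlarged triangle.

By the shoelace formula, twice the signed area is |[6·(-15) − (-7)·(-18)] + [(-7)·10 − (-15)·(-15)] + [(-15)·(-18) − 6·10]| = 301, so the area is 150.5.
The number of boundary lattice points is Σ gcd(|Δx|,|Δy|) = gcd(13,3) + gcd(8,25) + gcd(21,28) = 1+1+7 = 9.
Scaling by 5 multiplies the area by 5² = 25 (so the new area is 3762.5) and multiplies the boundary lattice-point count by 5, giving 45.
By Pick's theorem, the interior count of the dilated polygon is 3762.5 − 45/2 + 1 = 3741.

3741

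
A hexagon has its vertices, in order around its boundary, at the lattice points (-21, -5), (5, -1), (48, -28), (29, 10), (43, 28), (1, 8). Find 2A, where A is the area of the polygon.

2107

The shoelace formula gives twice the area as |((-21)·(-1) − 5·(-5)) + (5·(-28) − 48·(-1)) + (48·10 − 29·(-28)) + (29·28 − 43·10) + (43·8 − 1·28) + (1·(-5) − (-21)·8)| = 2107, so the area is 2107/2.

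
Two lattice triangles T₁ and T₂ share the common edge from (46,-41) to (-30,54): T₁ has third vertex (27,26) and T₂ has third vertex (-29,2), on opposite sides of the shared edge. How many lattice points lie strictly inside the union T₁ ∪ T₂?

3571

The union is the simple quadrilateral with vertices (46,-41), (27,26), (-30,54), (-29,2) in order.
The shoelace formula gives twice the area as |(46·26 − 27·(-41)) + (27·54 − (-30)·26) + ((-30)·2 − (-29)·54) + ((-29)·(-41) − 46·2)| = 7144, so the area is 3572.
Summing gcd(|Δx|,|Δy|) over the edges gives the boundary count: gcd(19,67) + gcd(57,28) + gcd(1,52) + gcd(75,43) = 1+1+1+1 = 4.
By Pick's theorem I = A − B/2 + 1 = 3572 − 4/2 + 1 = 3571.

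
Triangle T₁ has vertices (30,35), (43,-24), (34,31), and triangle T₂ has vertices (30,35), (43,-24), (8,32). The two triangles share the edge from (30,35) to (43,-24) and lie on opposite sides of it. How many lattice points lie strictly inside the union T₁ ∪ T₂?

755

The union is the simple quadrilateral with vertices (30,35), (34,31), (43,-24), (8,32) in order.
By the shoelace formula, twice the signed area is |(30·31 − 34·35) + (34·(-24) − 43·31) + (43·32 − 8·(-24)) + (8·35 − 30·32)| = 1521, so the area is 760.5.
The number of boundary lattice points is Σ gcd(|Δx|,|Δy|) = gcd(4,4) + gcd(9,55) + gcd(35,56) + gcd(22,3) = 4+1+7+1 = 13.
By Pick's theorem I = A − B/2 + 1 = 760.5 − 13/2 + 1 = 755.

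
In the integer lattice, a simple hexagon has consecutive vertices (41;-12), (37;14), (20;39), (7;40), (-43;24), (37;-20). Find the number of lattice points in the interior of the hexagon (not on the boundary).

Using the shoelace formula, 2A = |(41·14 − 37·(-12)) + (37·39 − 20·14) + (20·40 − 7·39) + (7·24 − (-43)·40) + ((-43)·(-20) − 37·24) + (37·(-12) − 41·(-20))| = 4944, so the area is 2472.
The number of boundary lattice points is Σ gcd(|Δx|,|Δy|) = gcd(4,26) + gcd(17,25) + gcd(13,1) + gcd(50,16) + gcd(80,44) + gcd(4,8) = 2+1+1+2+4+4 = 14.
Pick's theorem gives I = A − B/2 + 1 = 2472 − 14/2 + 1 = 2466.

2466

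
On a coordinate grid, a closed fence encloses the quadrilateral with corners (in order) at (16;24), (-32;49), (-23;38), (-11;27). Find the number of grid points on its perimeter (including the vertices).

Summing gcd(|Δx|,|Δy|) over the edges gives the boundary count: gcd(48,25) + gcd(9,11) + gcd(12,11) + gcd(27,3) = 1+1+1+3 = 6.

6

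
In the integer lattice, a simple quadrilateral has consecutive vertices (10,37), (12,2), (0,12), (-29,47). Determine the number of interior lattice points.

By the shoelace formula, twice the signed area is |(10·2 − 12·37) + (12·12 − 0·2) + (0·47 − (-29)·12) + ((-29)·37 − 10·47)| = 1475, so the area is 737.5.
The number of boundary lattice points is Σ gcd(|Δx|,|Δy|) = gcd(2,35) + gcd(12,10) + gcd(29,35) + gcd(39,10) = 1+2+1+1 = 5.
Pick's theorem gives I = A − B/2 + 1 = 737.5 − 5/2 + 1 = 736.

736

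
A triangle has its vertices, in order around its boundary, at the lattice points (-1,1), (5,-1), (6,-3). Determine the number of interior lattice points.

4

By the shoelace formula, twice the signed area is |[(-1)·(-1) − 5·1] + [5·(-3) − 6·(-1)] + [6·1 − (-1)·(-3)]| = 10, so the area is 5.
Along each edge there are gcd(|Δx|,|Δy|)+1 lattice points, so counting each shared vertex once the boundary has gcd(6,2) + gcd(1,2) + gcd(7,4) = 2+1+1 = 4.
Pick's theorem gives I = A − B/2 + 1 = 5 − 4/2 + 1 = 4.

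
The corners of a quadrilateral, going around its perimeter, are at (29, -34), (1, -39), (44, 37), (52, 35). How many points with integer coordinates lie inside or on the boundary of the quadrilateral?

By the shoelace formula, twice the signed area is |[29·(-39) − 1·(-34)] + [1·37 − 44·(-39)] + [44·35 − 52·37] + [52·(-34) − 29·35]| = 2511, so the area is 1255.5.
Summing gcd(|Δx|,|Δy|) over the edges gives the boundary count: gcd(28,5) + gcd(43,76) + gcd(8,2) + gcd(23,69) = 1+1+2+23 = 27.
Pick's theorem gives I = A − B/2 + 1 = 1255.5 − 27/2 + 1 = 1243, so the closed region contains I + B = 1243 + 27 = 1270 lattice points.

1270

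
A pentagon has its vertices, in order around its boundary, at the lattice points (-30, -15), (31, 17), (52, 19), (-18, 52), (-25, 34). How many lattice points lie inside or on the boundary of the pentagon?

By the shoelace formula, twice the signed area is |((-30)·17 − 31·(-15)) + (31·19 − 52·17) + (52·52 − (-18)·19) + ((-18)·34 − (-25)·52) + ((-25)·(-15) − (-30)·34)| = 4789, so the area is 4789/2.
Summing gcd(|Δx|,|Δy|) over the edges gives the boundary count: gcd(61,32) + gcd(21,2) + gcd(70,33) + gcd(7,18) + gcd(5,49) = 1+1+1+1+1 = 5.
Pick's theorem gives I = A − B/2 + 1 = 4789/2 − 5/2 + 1 = 2393, so the closed region contains I + B = 2393 + 5 = 2398 lattice points.

2398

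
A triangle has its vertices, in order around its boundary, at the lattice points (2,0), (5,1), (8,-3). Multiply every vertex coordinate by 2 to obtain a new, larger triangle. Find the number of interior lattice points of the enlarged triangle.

The shoelace formula gives twice the area as |(2·1 − 5·0) + (5·(-3) − 8·1) + (8·0 − 2·(-3))| = 15, so the area is 7.5.
The number of boundary lattice points is Σ gcd(|Δx|,|Δy|) = gcd(3,1) + gcd(3,4) + gcd(6,3) = 1+1+3 = 5.
Scaling by 2 multiplies the area by 2² = 4 (so the new area is 30) and multiplies the boundary lattice-point count by 2, giving 10.
By Pick's theorem, the interior count of the dilated polygon is 30 − 10/2 + 1 = 26.

26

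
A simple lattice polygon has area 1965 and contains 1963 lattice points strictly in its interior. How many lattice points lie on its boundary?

Pick's theorem gives A = I + B/2 − 1, so B = 2(A − I + 1) = 2(1965 − 1963 + 1) = 6.

6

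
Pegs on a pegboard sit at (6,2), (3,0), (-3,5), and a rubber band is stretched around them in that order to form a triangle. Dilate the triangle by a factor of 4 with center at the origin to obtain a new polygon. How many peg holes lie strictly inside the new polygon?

By the shoelace formula, twice the signed area is |[6·0 − 3·2] + [3·5 − (-3)·0] + [(-3)·2 − 6·5]| = 27, so the area is 27/2.
Along each edge there are gcd(|Δx|,|Δy|)+1 lattice points, so counting each shared vertex once the boundary has gcd(3,2) + gcd(6,5) + gcd(9,3) = 1+1+3 = 5.
Scaling by 4 multiplies the area by 4² = 16 (so the new area is 216) and multiplies the boundary lattice-point count by 4, giving 20.
By Pick's theorem, the interior count of the dilated polygon is 216 − 20/2 + 1 = 207.

207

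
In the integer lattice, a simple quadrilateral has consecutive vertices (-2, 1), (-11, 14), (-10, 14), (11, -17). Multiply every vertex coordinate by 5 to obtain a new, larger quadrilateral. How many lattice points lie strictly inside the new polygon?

466

The shoelace formula gives twice the area as |[(-2)·14 − (-11)·1] + [(-11)·14 − (-10)·14] + [(-10)·(-17) − 11·14] + [11·1 − (-2)·(-17)]| = 38, so the area is 19.
Summing gcd(|Δx|,|Δy|) over the edges gives the boundary count: gcd(9,13) + gcd(1,0) + gcd(21,31) + gcd(13,18) = 1+1+1+1 = 4.
Scaling by 5 multiplies the area by 5² = 25 (so the new area is 475) and multiplies the boundary lattice-point count by 5, giving 20.
By Pick's theorem, the interior count of the dilated polygon is 475 − 20/2 + 1 = 466.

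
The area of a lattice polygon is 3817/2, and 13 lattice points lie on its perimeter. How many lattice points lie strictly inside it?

1903

Pick's theorem A = I + B/2 − 1 rearranges to I = A − B/2 + 1 = 3817/2 − 13/2 + 1 = 1903.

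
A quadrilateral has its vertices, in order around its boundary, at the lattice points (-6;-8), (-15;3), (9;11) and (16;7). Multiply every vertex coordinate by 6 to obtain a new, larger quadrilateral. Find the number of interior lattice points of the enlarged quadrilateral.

By the shoelace formula, twice the signed area is |[(-6)·3 − (-15)·(-8)] + [(-15)·11 − 9·3] + [9·7 − 16·11] + [16·(-8) − (-6)·7]| = 529, so the area is 264.5.
The number of boundary lattice points is Σ gcd(|Δx|,|Δy|) = gcd(9,11) + gcd(24,8) + gcd(7,4) + gcd(22,15) = 1+8+1+1 = 11.
Scaling by 6 multiplies the area by 6² = 36 (so the new area is 9522) and multiplies the boundary lattice-point count by 6, giving 66.
By Pick's theorem, the interior count of the dilated polygon is 9522 − 66/2 + 1 = 9490.

9490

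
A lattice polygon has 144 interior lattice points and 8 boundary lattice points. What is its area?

147

Pick's theorem states A = I + B/2 − 1, so A = 144 + 8/2 − 1 = 147.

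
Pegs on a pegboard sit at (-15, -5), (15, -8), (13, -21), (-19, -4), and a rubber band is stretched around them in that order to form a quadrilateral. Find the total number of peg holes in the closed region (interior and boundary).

220

Using the shoelace formula, 2A = |((-15)·(-8) − 15·(-5)) + (15·(-21) − 13·(-8)) + (13·(-4) − (-19)·(-21)) + ((-19)·(-5) − (-15)·(-4))| = 432, so the area is 216.
The number of boundary lattice points is Σ gcd(|Δx|,|Δy|) = gcd(30,3) + gcd(2,13) + gcd(32,17) + gcd(4,1) = 3+1+1+1 = 6.
Pick's theorem gives I = A − B/2 + 1 = 216 − 6/2 + 1 = 214, so the closed region contains I + B = 214 + 6 = 220 lattice points.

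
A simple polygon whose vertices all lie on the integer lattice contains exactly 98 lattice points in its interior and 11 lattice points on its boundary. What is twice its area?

By Pick's theorem, A = I + B/2 − 1 = 98 + 11/2 − 1 = 205/2.
Hence 2A = 205.

205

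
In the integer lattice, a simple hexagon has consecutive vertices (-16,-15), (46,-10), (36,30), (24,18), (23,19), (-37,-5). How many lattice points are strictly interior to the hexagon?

1794

By the shoelace formula, twice the signed area is |[(-16)·(-10) − 46·(-15)] + [46·30 − 36·(-10)] + [36·18 − 24·30] + [24·19 − 23·18] + [23·(-5) − (-37)·19] + [(-37)·(-15) − (-16)·(-5)]| = 3623, so the area is 3623/2.
Summing gcd(|Δx|,|Δy|) over the edges gives the boundary count: gcd(62,5) + gcd(10,40) + gcd(12,12) + gcd(1,1) + gcd(60,24) + gcd(21,10) = 1+10+12+1+12+1 = 37.
By Pick's theorem A = I + B/2 − 1, so I = 3623/2 − 37/2 + 1 = 1794.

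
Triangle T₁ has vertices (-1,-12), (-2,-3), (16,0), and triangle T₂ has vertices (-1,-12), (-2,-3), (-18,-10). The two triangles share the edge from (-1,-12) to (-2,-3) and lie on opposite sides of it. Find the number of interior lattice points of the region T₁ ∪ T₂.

156

The union is the simple quadrilateral with vertices (-1,-12), (16,0), (-2,-3), (-18,-10) in order.
The shoelace formula gives twice the area as |((-1)·0 − 16·(-12)) + (16·(-3) − (-2)·0) + ((-2)·(-10) − (-18)·(-3)) + ((-18)·(-12) − (-1)·(-10))| = 316, so the area is 158.
The number of boundary lattice points is Σ gcd(|Δx|,|Δy|) = gcd(17,12) + gcd(18,3) + gcd(16,7) + gcd(17,2) = 1+3+1+1 = 6.
By Pick's theorem I = A − B/2 + 1 = 158 − 6/2 + 1 = 156.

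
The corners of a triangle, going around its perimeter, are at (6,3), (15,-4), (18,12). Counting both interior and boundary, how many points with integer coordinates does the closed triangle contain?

Using the shoelace formula, 2A = |[6·(-4) − 15·3] + [15·12 − 18·(-4)] + [18·3 − 6·12]| = 165, so the area is 165/2.
Along each edge there are gcd(|Δx|,|Δy|)+1 lattice points, so counting each shared vertex once the boundary has gcd(9,7) + gcd(3,16) + gcd(12,9) = 1+1+3 = 5.
Pick's theorem gives I = A − B/2 + 1 = 165/2 − 5/2 + 1 = 81, so the closed region contains I + B = 81 + 5 = 86 lattice points.

86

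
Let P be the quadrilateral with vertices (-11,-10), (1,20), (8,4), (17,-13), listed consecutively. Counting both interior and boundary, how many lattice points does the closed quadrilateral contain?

Using the shoelace formula, 2A = |[(-11)·20 − 1·(-10)] + [1·4 − 8·20] + [8·(-13) − 17·4] + [17·(-10) − (-11)·(-13)]| = 851, so the area is 851/2.
The number of boundary lattice points is Σ gcd(|Δx|,|Δy|) = gcd(12,30) + gcd(7,16) + gcd(9,17) + gcd(28,3) = 6+1+1+1 = 9.
Pick's theorem gives I = A − B/2 + 1 = 851/2 − 9/2 + 1 = 422, so the closed region contains I + B = 422 + 9 = 431 lattice points.

431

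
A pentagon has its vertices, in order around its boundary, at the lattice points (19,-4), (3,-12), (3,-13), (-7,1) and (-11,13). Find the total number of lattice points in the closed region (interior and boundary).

304

By the shoelace formula, twice the signed area is |(19·(-12) − 3·(-4)) + (3·(-13) − 3·(-12)) + (3·1 − (-7)·(-13)) + ((-7)·13 − (-11)·1) + ((-11)·(-4) − 19·13)| = 590, so the area is 295.
Summing gcd(|Δx|,|Δy|) over the edges gives the boundary count: gcd(16,8) + gcd(0,1) + gcd(10,14) + gcd(4,12) + gcd(30,17) = 8+1+2+4+1 = 16.
Pick's theorem gives I = A − B/2 + 1 = 295 − 16/2 + 1 = 288, so the closed region contains I + B = 288 + 16 = 304 lattice points.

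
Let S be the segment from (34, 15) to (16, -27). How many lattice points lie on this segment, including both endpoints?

The number of lattice points on a segment between lattice points is gcd(|Δx|,|Δy|) + 1 = gcd(18,42) + 1 = 6 + 1 = 7.

7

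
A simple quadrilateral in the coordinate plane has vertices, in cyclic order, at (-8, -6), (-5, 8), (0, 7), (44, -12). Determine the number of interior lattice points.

397

The shoelace formula gives twice the area as |((-8)·8 − (-5)·(-6)) + ((-5)·7 − 0·8) + (0·(-12) − 44·7) + (44·(-6) − (-8)·(-12))| = 797, so the area is 797/2.
Along each edge there are gcd(|Δx|,|Δy|)+1 lattice points, so counting each shared vertex once the boundary has gcd(3,14) + gcd(5,1) + gcd(44,19) + gcd(52,6) = 1+1+1+2 = 5.
Pick's theorem gives I = A − B/2 + 1 = 797/2 − 5/2 + 1 = 397.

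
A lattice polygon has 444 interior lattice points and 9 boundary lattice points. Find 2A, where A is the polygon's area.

By Pick's theorem, A = I + B/2 − 1 = 444 + 9/2 − 1 = 895/2.
Hence 2A = 895.

895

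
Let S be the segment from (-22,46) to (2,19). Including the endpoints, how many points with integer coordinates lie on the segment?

4

The number of lattice points on a segment between lattice points is gcd(|Δx|,|Δy|) + 1 = gcd(24,27) + 1 = 3 + 1 = 4.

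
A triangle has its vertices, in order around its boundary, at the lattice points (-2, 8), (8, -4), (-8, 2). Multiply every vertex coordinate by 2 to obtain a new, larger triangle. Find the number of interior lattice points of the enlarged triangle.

255

By the shoelace formula, twice the signed area is |((-2)·(-4) − 8·8) + (8·2 − (-8)·(-4)) + ((-8)·8 − (-2)·2)| = 132, so the area is 66.
The number of boundary lattice points is Σ gcd(|Δx|,|Δy|) = gcd(10,12) + gcd(16,6) + gcd(6,6) = 2+2+6 = 10.
Scaling by 2 multiplies the area by 2² = 4 (so the new area is 264) and multiplies the boundary lattice-point count by 2, giving 20.
By Pick's theorem, the interior count of the dilated polygon is 264 − 20/2 + 1 = 255.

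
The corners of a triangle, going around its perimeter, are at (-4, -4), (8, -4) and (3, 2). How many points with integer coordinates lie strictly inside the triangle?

30

The shoelace formula gives twice the area as |[(-4)·(-4) − 8·(-4)] + [8·2 − 3·(-4)] + [3·(-4) − (-4)·2]| = 72, so the area is 36.
Summing gcd(|Δx|,|Δy|) over the edges gives the boundary count: gcd(12,0) + gcd(5,6) + gcd(7,6) = 12+1+1 = 14.
By Pick's theorem A = I + B/2 − 1, so I = 36 − 14/2 + 1 = 30.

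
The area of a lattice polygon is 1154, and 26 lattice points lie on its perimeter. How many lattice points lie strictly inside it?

From Pick's theorem, I = A − B/2 + 1 = 1154 − 26/2 + 1 = 1142.

1142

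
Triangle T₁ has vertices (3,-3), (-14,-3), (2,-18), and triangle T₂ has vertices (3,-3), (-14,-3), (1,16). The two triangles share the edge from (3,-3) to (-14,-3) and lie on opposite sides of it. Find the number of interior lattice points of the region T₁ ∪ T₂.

288

The union is the simple quadrilateral with vertices (3,-3), (2,-18), (-14,-3), (1,16) in order.
The shoelace formula gives twice the area as |(3·(-18) − 2·(-3)) + (2·(-3) − (-14)·(-18)) + ((-14)·16 − 1·(-3)) + (1·(-3) − 3·16)| = 578, so the area is 289.
Along each edge there are gcd(|Δx|,|Δy|)+1 lattice points, so counting each shared vertex once the boundary has gcd(1,15) + gcd(16,15) + gcd(15,19) + gcd(2,19) = 1+1+1+1 = 4.
By Pick's theorem I = A − B/2 + 1 = 289 − 4/2 + 1 = 288.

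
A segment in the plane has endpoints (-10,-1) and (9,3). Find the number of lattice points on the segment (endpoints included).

The number of lattice points on a segment between lattice points is gcd(|Δx|,|Δy|) + 1 = gcd(19,4) + 1 = 1 + 1 = 2.

2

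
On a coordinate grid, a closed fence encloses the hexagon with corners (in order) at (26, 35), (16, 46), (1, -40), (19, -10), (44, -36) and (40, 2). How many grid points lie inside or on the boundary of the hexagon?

Using the shoelace formula, 2A = |[26·46 − 16·35] + [16·(-40) − 1·46] + [1·(-10) − 19·(-40)] + [19·(-36) − 44·(-10)] + [44·2 − 40·(-36)] + [40·35 − 26·2]| = 3332, so the area is 1666.
The number of boundary lattice points is Σ gcd(|Δx|,|Δy|) = gcd(10,11) + gcd(15,86) + gcd(18,30) + gcd(25,26) + gcd(4,38) + gcd(14,33) = 1+1+6+1+2+1 = 12.
Pick's theorem gives I = A − B/2 + 1 = 1666 − 12/2 + 1 = 1661, so the closed region contains I + B = 1661 + 12 = 1673 lattice points.

1673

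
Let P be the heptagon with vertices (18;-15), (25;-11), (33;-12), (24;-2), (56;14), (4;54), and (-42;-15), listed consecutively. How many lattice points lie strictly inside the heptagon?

The shoelace formula gives twice the area as |(18·(-11) − 25·(-15)) + (25·(-12) − 33·(-11)) + (33·(-2) − 24·(-12)) + (24·14 − 56·(-2)) + (56·54 − 4·14) + (4·(-15) − (-42)·54) + ((-42)·(-15) − 18·(-15))| = 6986, so the area is 3493.
The number of boundary lattice points is Σ gcd(|Δx|,|Δy|) = gcd(7,4) + gcd(8,1) + gcd(9,10) + gcd(32,16) + gcd(52,40) + gcd(46,69) + gcd(60,0) = 1+1+1+16+4+23+60 = 106.
Pick's theorem gives I = A − B/2 + 1 = 3493 − 106/2 + 1 = 3441.

3441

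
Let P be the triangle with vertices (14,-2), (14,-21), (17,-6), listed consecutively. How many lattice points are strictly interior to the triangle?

The shoelace formula gives twice the area as |[14·(-21) − 14·(-2)] + [14·(-6) − 17·(-21)] + [17·(-2) − 14·(-6)]| = 57, so the area is 28.5.
Summing gcd(|Δx|,|Δy|) over the edges gives the boundary count: gcd(0,19) + gcd(3,15) + gcd(3,4) = 19+3+1 = 23.
Pick's theorem gives I = A − B/2 + 1 = 28.5 − 23/2 + 1 = 18.

18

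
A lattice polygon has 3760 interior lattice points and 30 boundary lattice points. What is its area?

3774

By Pick's theorem, A = I + B/2 − 1 = 3760 + 30/2 − 1 = 3774.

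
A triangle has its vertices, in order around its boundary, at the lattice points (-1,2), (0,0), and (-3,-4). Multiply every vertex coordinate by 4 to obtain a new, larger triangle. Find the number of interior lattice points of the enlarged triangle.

73

Using the shoelace formula, 2A = |((-1)·0 − 0·2) + (0·(-4) − (-3)·0) + ((-3)·2 − (-1)·(-4))| = 10, so the area is 5.
The number of boundary lattice points is Σ gcd(|Δx|,|Δy|) = gcd(1,2) + gcd(3,4) + gcd(2,6) = 1+1+2 = 4.
Scaling by 4 multiplies the area by 4² = 16 (so the new area is 80) and multiplies the boundary lattice-point count by 4, giving 16.
By Pick's theorem, the interior count of the dilated polygon is 80 − 16/2 + 1 = 73.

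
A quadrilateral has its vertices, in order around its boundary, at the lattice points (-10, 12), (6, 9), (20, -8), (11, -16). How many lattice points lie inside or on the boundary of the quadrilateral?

331

By the shoelace formula, twice the signed area is |((-10)·9 − 6·12) + (6·(-8) − 20·9) + (20·(-16) − 11·(-8)) + (11·12 − (-10)·(-16))| = 650, so the area is 325.
Along each edge there are gcd(|Δx|,|Δy|)+1 lattice points, so counting each shared vertex once the boundary has gcd(16,3) + gcd(14,17) + gcd(9,8) + gcd(21,28) = 1+1+1+7 = 10.
Pick's theorem gives I = A − B/2 + 1 = 325 − 10/2 + 1 = 321, so the closed region contains I + B = 321 + 10 = 331 lattice points.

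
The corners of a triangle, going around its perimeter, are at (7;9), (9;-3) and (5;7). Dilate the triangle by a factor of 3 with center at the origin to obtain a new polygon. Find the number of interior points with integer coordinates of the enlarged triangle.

Using the shoelace formula, 2A = |(7·(-3) − 9·9) + (9·7 − 5·(-3)) + (5·9 − 7·7)| = 28, so the area is 14.
Summing gcd(|Δx|,|Δy|) over the edges gives the boundary count: gcd(2,12) + gcd(4,10) + gcd(2,2) = 2+2+2 = 6.
Scaling by 3 multiplies the area by 3² = 9 (so the new area is 126) and multiplies the boundary lattice-point count by 3, giving 18.
By Pick's theorem, the interior count of the dilated polygon is 126 − 18/2 + 1 = 118.

118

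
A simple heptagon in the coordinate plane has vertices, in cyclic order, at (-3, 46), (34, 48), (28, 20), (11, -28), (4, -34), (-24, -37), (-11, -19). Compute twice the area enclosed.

Using the shoelace formula, 2A = |[(-3)·48 − 34·46] + [34·20 − 28·48] + [28·(-28) − 11·20] + [11·(-34) − 4·(-28)] + [4·(-37) − (-24)·(-34)] + [(-24)·(-19) − (-11)·(-37)] + [(-11)·46 − (-3)·(-19)]| = 5116, so the area is 2558.

5116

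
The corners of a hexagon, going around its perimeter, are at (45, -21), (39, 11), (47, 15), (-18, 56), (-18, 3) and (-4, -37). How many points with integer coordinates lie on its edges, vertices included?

Summing gcd(|Δx|,|Δy|) over the edges gives the boundary count: gcd(6,32) + gcd(8,4) + gcd(65,41) + gcd(0,53) + gcd(14,40) + gcd(49,16) = 2+4+1+53+2+1 = 63.

63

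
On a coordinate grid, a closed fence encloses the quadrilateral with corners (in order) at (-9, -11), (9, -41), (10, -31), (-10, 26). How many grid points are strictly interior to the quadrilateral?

The shoelace formula gives twice the area as |[(-9)·(-41) − 9·(-11)] + [9·(-31) − 10·(-41)] + [10·26 − (-10)·(-31)] + [(-10)·(-11) − (-9)·26]| = 893, so the area is 446.5.
Summing gcd(|Δx|,|Δy|) over the edges gives the boundary count: gcd(18,30) + gcd(1,10) + gcd(20,57) + gcd(1,37) = 6+1+1+1 = 9.
By Pick's theorem A = I + B/2 − 1, so I = 446.5 − 9/2 + 1 = 443.

443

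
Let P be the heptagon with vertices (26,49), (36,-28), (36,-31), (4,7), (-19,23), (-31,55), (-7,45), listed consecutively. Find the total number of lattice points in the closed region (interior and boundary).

2435

Using the shoelace formula, 2A = |(26·(-28) − 36·49) + (36·(-31) − 36·(-28)) + (36·7 − 4·(-31)) + (4·23 − (-19)·7) + ((-19)·55 − (-31)·23) + ((-31)·45 − (-7)·55) + ((-7)·49 − 26·45)| = 4854, so the area is 2427.
Summing gcd(|Δx|,|Δy|) over the edges gives the boundary count: gcd(10,77) + gcd(0,3) + gcd(32,38) + gcd(23,16) + gcd(12,32) + gcd(24,10) + gcd(33,4) = 1+3+2+1+4+2+1 = 14.
Pick's theorem gives I = A − B/2 + 1 = 2427 − 14/2 + 1 = 2421, so the closed region contains I + B = 2421 + 14 = 2435 lattice points.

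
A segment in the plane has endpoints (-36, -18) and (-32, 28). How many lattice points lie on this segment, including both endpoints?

3

The number of lattice points on a segment between lattice points is gcd(|Δx|,|Δy|) + 1 = gcd(4,46) + 1 = 2 + 1 = 3.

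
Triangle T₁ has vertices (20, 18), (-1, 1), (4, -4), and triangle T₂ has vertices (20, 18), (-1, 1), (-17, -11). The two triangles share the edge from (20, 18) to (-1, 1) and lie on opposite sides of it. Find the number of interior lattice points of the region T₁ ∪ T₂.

The union is the simple quadrilateral with vertices (20, 18), (4, -4), (-1, 1), (-17, -11) in order.
By the shoelace formula, twice the signed area is |(20·(-4) − 4·18) + (4·1 − (-1)·(-4)) + ((-1)·(-11) − (-17)·1) + ((-17)·18 − 20·(-11))| = 210, so the area is 105.
Along each edge there are gcd(|Δx|,|Δy|)+1 lattice points, so counting each shared vertex once the boundary has gcd(16,22) + gcd(5,5) + gcd(16,12) + gcd(37,29) = 2+5+4+1 = 12.
By Pick's theorem I = A − B/2 + 1 = 105 − 12/2 + 1 = 100.

100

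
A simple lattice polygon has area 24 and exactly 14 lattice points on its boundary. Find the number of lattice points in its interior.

From Pick's theorem, I = A − B/2 + 1 = 24 − 14/2 + 1 = 18.

18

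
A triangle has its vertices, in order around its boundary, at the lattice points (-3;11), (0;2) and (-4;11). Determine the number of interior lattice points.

3

Using the shoelace formula, 2A = |[(-3)·2 − 0·11] + [0·11 − (-4)·2] + [(-4)·11 − (-3)·11]| = 9, so the area is 9/2.
The number of boundary lattice points is Σ gcd(|Δx|,|Δy|) = gcd(3,9) + gcd(4,9) + gcd(1,0) = 3+1+1 = 5.
Pick's theorem gives I = A − B/2 + 1 = 9/2 − 5/2 + 1 = 3.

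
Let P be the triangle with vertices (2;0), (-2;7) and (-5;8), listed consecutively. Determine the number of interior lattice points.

By the shoelace formula, twice the signed area is |[2·7 − (-2)·0] + [(-2)·8 − (-5)·7] + [(-5)·0 − 2·8]| = 17, so the area is 8.5.
Summing gcd(|Δx|,|Δy|) over the edges gives the boundary count: gcd(4,7) + gcd(3,1) + gcd(7,8) = 1+1+1 = 3.
By Pick's theorem A = I + B/2 − 1, so I = 8.5 − 3/2 + 1 = 8.

8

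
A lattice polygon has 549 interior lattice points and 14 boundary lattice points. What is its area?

555

Pick's theorem states A = I + B/2 − 1, so A = 549 + 14/2 − 1 = 555.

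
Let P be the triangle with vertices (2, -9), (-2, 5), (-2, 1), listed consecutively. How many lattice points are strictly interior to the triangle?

5

By the shoelace formula, twice the signed area is |(2·5 − (-2)·(-9)) + ((-2)·1 − (-2)·5) + ((-2)·(-9) − 2·1)| = 16, so the area is 8.
Along each edge there are gcd(|Δx|,|Δy|)+1 lattice points, so counting each shared vertex once the boundary has gcd(4,14) + gcd(0,4) + gcd(4,10) = 2+4+2 = 8.
Pick's theorem gives I = A − B/2 + 1 = 8 − 8/2 + 1 = 5.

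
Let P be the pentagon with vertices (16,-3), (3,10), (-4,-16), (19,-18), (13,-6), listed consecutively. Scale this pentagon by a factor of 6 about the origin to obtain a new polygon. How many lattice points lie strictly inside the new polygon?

The shoelace formula gives twice the area as |[16·10 − 3·(-3)] + [3·(-16) − (-4)·10] + [(-4)·(-18) − 19·(-16)] + [19·(-6) − 13·(-18)] + [13·(-3) − 16·(-6)]| = 714, so the area is 357.
The number of boundary lattice points is Σ gcd(|Δx|,|Δy|) = gcd(13,13) + gcd(7,26) + gcd(23,2) + gcd(6,12) + gcd(3,3) = 13+1+1+6+3 = 24.
Scaling by 6 multiplies the area by 6² = 36 (so the new area is 12852) and multiplies the boundary lattice-point count by 6, giving 144.
By Pick's theorem, the interior count of the dilated polygon is 12852 − 144/2 + 1 = 12781.

12781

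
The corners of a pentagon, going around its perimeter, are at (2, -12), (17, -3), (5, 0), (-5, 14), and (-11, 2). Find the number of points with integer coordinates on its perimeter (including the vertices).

Along each edge there are gcd(|Δx|,|Δy|)+1 lattice points, so counting each shared vertex once the boundary has gcd(15,9) + gcd(12,3) + gcd(10,14) + gcd(6,12) + gcd(13,14) = 3+3+2+6+1 = 15.

15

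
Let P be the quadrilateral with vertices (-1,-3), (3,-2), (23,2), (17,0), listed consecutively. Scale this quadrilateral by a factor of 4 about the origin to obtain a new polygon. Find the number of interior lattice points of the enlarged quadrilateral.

157

By the shoelace formula, twice the signed area is |((-1)·(-2) − 3·(-3)) + (3·2 − 23·(-2)) + (23·0 − 17·2) + (17·(-3) − (-1)·0)| = 22, so the area is 11.
Summing gcd(|Δx|,|Δy|) over the edges gives the boundary count: gcd(4,1) + gcd(20,4) + gcd(6,2) + gcd(18,3) = 1+4+2+3 = 10.
Scaling by 4 multiplies the area by 4² = 16 (so the new area is 176) and multiplies the boundary lattice-point count by 4, giving 40.
By Pick's theorem, the interior count of the dilated polygon is 176 − 40/2 + 1 = 157.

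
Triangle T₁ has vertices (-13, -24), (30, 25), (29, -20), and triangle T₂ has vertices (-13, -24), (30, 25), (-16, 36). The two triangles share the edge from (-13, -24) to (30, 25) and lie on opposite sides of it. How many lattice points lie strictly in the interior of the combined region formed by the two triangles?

2304

The union is the simple quadrilateral with vertices (-13, -24), (29, -20), (30, 25), (-16, 36) in order.
The shoelace formula gives twice the area as |((-13)·(-20) − 29·(-24)) + (29·25 − 30·(-20)) + (30·36 − (-16)·25) + ((-16)·(-24) − (-13)·36)| = 4613, so the area is 2306.5.
The number of boundary lattice points is Σ gcd(|Δx|,|Δy|) = gcd(42,4) + gcd(1,45) + gcd(46,11) + gcd(3,60) = 2+1+1+3 = 7.
By Pick's theorem I = A − B/2 + 1 = 2306.5 − 7/2 + 1 = 2304.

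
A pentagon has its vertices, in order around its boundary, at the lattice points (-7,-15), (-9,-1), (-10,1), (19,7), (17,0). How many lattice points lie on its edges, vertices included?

8

The number of boundary lattice points is Σ gcd(|Δx|,|Δy|) = gcd(2,14) + gcd(1,2) + gcd(29,6) + gcd(2,7) + gcd(24,15) = 2+1+1+1+3 = 8.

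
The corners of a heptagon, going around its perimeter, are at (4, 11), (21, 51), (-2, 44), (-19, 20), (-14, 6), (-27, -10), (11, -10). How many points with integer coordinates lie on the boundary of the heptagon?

50

The number of boundary lattice points is Σ gcd(|Δx|,|Δy|) = gcd(17,40) + gcd(23,7) + gcd(17,24) + gcd(5,14) + gcd(13,16) + gcd(38,0) + gcd(7,21) = 1+1+1+1+1+38+7 = 50.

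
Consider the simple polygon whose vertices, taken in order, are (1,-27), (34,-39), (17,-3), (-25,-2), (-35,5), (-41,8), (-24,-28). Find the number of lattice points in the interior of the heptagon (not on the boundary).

1534

Using the shoelace formula, 2A = |(1·(-39) − 34·(-27)) + (34·(-3) − 17·(-39)) + (17·(-2) − (-25)·(-3)) + ((-25)·5 − (-35)·(-2)) + ((-35)·8 − (-41)·5) + ((-41)·(-28) − (-24)·8) + ((-24)·(-27) − 1·(-28))| = 3077, so the area is 1538.5.
Summing gcd(|Δx|,|Δy|) over the edges gives the boundary count: gcd(33,12) + gcd(17,36) + gcd(42,1) + gcd(10,7) + gcd(6,3) + gcd(17,36) + gcd(25,1) = 3+1+1+1+3+1+1 = 11.
By Pick's theorem A = I + B/2 − 1, so I = 1538.5 − 11/2 + 1 = 1534.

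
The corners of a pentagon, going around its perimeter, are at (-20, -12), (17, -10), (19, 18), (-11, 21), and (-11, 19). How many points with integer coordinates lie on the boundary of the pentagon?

9

Along each edge there are gcd(|Δx|,|Δy|)+1 lattice points, so counting each shared vertex once the boundary has gcd(37,2) + gcd(2,28) + gcd(30,3) + gcd(0,2) + gcd(9,31) = 1+2+3+2+1 = 9.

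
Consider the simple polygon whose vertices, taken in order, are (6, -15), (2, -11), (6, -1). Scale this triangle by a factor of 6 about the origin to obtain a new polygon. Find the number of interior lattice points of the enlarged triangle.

Using the shoelace formula, 2A = |[6·(-11) − 2·(-15)] + [2·(-1) − 6·(-11)] + [6·(-15) − 6·(-1)]| = 56, so the area is 28.
Along each edge there are gcd(|Δx|,|Δy|)+1 lattice points, so counting each shared vertex once the boundary has gcd(4,4) + gcd(4,10) + gcd(0,14) = 4+2+14 = 20.
Scaling by 6 multiplies the area by 6² = 36 (so the new area is 1008) and multiplies the boundary lattice-point count by 6, giving 120.
By Pick's theorem, the interior count of the dilated polygon is 1008 − 120/2 + 1 = 949.

949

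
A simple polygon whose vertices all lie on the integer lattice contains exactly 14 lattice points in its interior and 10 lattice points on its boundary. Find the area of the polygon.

By Pick's theorem, A = I + B/2 − 1 = 14 + 10/2 − 1 = 18.

18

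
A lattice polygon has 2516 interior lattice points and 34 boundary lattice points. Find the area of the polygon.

Pick's theorem states A = I + B/2 − 1, so A = 2516 + 34/2 − 1 = 2532.

2532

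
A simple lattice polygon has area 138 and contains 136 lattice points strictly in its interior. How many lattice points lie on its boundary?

6

Pick's theorem gives A = I + B/2 − 1, so B = 2(A − I + 1) = 2(138 − 136 + 1) = 6.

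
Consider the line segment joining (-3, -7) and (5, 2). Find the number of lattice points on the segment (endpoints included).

2

The number of lattice points on a segment between lattice points is gcd(|Δx|,|Δy|) + 1 = gcd(8,9) + 1 = 1 + 1 = 2.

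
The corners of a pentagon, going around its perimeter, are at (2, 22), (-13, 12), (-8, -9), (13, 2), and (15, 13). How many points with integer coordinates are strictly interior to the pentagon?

Using the shoelace formula, 2A = |[2·12 − (-13)·22] + [(-13)·(-9) − (-8)·12] + [(-8)·2 − 13·(-9)] + [13·13 − 15·2] + [15·22 − 2·13]| = 1067, so the area is 1067/2.
Summing gcd(|Δx|,|Δy|) over the edges gives the boundary count: gcd(15,10) + gcd(5,21) + gcd(21,11) + gcd(2,11) + gcd(13,9) = 5+1+1+1+1 = 9.
By Pick's theorem A = I + B/2 − 1, so I = 1067/2 − 9/2 + 1 = 530.

530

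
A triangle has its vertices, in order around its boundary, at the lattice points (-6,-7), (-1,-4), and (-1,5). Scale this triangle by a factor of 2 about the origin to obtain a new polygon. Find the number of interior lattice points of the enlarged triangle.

By the shoelace formula, twice the signed area is |[(-6)·(-4) − (-1)·(-7)] + [(-1)·5 − (-1)·(-4)] + [(-1)·(-7) − (-6)·5]| = 45, so the area is 45/2.
The number of boundary lattice points is Σ gcd(|Δx|,|Δy|) = gcd(5,3) + gcd(0,9) + gcd(5,12) = 1+9+1 = 11.
Scaling by 2 multiplies the area by 2² = 4 (so the new area is 90) and multiplies the boundary lattice-point count by 2, giving 22.
By Pick's theorem, the interior count of the dilated polygon is 90 − 22/2 + 1 = 80.

80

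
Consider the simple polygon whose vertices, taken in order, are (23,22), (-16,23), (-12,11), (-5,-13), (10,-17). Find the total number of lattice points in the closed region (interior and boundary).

1020

By the shoelace formula, twice the signed area is |(23·23 − (-16)·22) + ((-16)·11 − (-12)·23) + ((-12)·(-13) − (-5)·11) + ((-5)·(-17) − 10·(-13)) + (10·22 − 23·(-17))| = 2018, so the area is 1009.
The number of boundary lattice points is Σ gcd(|Δx|,|Δy|) = gcd(39,1) + gcd(4,12) + gcd(7,24) + gcd(15,4) + gcd(13,39) = 1+4+1+1+13 = 20.
Pick's theorem gives I = A − B/2 + 1 = 1009 − 20/2 + 1 = 1000, so the closed region contains I + B = 1000 + 20 = 1020 lattice points.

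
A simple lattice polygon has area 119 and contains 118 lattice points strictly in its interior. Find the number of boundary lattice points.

Pick's theorem gives A = I + B/2 − 1, so B = 2(A − I + 1) = 2(119 − 118 + 1) = 4.

4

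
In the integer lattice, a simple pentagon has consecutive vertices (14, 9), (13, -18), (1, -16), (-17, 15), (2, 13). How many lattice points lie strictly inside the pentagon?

612

Using the shoelace formula, 2A = |(14·(-18) − 13·9) + (13·(-16) − 1·(-18)) + (1·15 − (-17)·(-16)) + ((-17)·13 − 2·15) + (2·9 − 14·13)| = 1231, so the area is 615.5.
Summing gcd(|Δx|,|Δy|) over the edges gives the boundary count: gcd(1,27) + gcd(12,2) + gcd(18,31) + gcd(19,2) + gcd(12,4) = 1+2+1+1+4 = 9.
By Pick's theorem A = I + B/2 − 1, so I = 615.5 − 9/2 + 1 = 612.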